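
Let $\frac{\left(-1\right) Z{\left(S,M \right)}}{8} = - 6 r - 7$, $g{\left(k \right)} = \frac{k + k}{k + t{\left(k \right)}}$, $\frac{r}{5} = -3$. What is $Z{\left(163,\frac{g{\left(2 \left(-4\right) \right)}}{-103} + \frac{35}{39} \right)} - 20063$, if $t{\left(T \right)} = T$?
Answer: $-20727$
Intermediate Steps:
$r = -15$ ($r = 5 \left(-3\right) = -15$)
$g{\left(k \right)} = 1$ ($g{\left(k \right)} = \frac{k + k}{k + k} = \frac{2 k}{2 k} = 2 k \frac{1}{2 k} = 1$)
$Z{\left(S,M \right)} = -664$ ($Z{\left(S,M \right)} = - 8 \left(\left(-6\right) \left(-15\right) - 7\right) = - 8 \left(90 - 7\right) = \left(-8\right) 83 = -664$)
$Z{\left(163,\frac{g{\left(2 \left(-4\right) \right)}}{-103} + \frac{35}{39} \right)} - 20063 = -664 - 20063 = -20727$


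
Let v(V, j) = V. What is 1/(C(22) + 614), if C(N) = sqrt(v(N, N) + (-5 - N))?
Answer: 614/377001 - I*sqrt(5)/377001 ≈ 0.0016286 - 5.9312e-6*I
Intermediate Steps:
C(N) = I*sqrt(5) (C(N) = sqrt(N + (-5 - N)) = sqrt(-5) = I*sqrt(5))
1/(C(22) + 614) = 1/(I*sqrt(5) + 614) = 1/(614 + I*sqrt(5))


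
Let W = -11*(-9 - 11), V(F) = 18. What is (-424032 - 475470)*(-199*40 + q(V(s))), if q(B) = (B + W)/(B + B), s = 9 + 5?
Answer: 21462267637/3 ≈ 7.1541e+9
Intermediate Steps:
s = 14
W = 220 (W = -11*(-20) = 220)
q(B) = (220 + B)/(2*B) (q(B) = (B + 220)/(B + B) = (220 + B)/((2*B)) = (220 + B)*(1/(2*B)) = (220 + B)/(2*B))
(-424032 - 475470)*(-199*40 + q(V(s))) = (-424032 - 475470)*(-199*40 + (½)*(220 + 18)/18) = -899502*(-7960 + (½)*(1/18)*238) = -899502*(-7960 + 119/18) = -899502*(-143161/18) = 21462267637/3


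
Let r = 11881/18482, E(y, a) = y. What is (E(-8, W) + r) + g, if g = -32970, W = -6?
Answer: -609487515/18482 ≈ -32977.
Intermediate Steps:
r = 11881/18482 (r = 11881*(1/18482) = 11881/18482 ≈ 0.64284)
(E(-8, W) + r) + g = (-8 + 11881/18482) - 32970 = -135975/18482 - 32970 = -609487515/18482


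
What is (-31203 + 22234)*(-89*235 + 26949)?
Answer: -54118946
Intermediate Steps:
(-31203 + 22234)*(-89*235 + 26949) = -8969*(-20915 + 26949) = -8969*6034 = -54118946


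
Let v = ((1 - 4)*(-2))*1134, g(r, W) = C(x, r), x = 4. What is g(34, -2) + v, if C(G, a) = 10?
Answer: 6814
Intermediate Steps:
g(r, W) = 10
v = 6804 (v = -3*(-2)*1134 = 6*1134 = 6804)
g(34, -2) + v = 10 + 6804 = 6814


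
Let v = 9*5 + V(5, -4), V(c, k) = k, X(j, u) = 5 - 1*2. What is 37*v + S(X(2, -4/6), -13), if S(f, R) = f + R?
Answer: 1507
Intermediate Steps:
X(j, u) = 3 (X(j, u) = 5 - 2 = 3)
v = 41 (v = 9*5 - 4 = 45 - 4 = 41)
S(f, R) = R + f
37*v + S(X(2, -4/6), -13) = 37*41 + (-13 + 3) = 1517 - 10 = 1507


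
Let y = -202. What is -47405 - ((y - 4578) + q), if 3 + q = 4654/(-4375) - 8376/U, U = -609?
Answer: -5409276284/126875 ≈ -42635.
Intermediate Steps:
q = 1229409/126875 (q = -3 + (4654/(-4375) - 8376/(-609)) = -3 + (4654*(-1/4375) - 8376*(-1/609)) = -3 + (-4654/4375 + 2792/203) = -3 + 1610034/126875 = 1229409/126875 ≈ 9.6899)
-47405 - ((y - 4578) + q) = -47405 - ((-202 - 4578) + 1229409/126875) = -47405 - (-4780 + 1229409/126875) = -47405 - 1*(-605233091/126875) = -47405 + 605233091/126875 = -5409276284/126875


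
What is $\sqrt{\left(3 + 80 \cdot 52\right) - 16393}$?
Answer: $i \sqrt{12230} \approx 110.59 i$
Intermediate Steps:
$\sqrt{\left(3 + 80 \cdot 52\right) - 16393} = \sqrt{\left(3 + 4160\right) - 16393} = \sqrt{4163 - 16393} = \sqrt{-12230} = i \sqrt{12230}$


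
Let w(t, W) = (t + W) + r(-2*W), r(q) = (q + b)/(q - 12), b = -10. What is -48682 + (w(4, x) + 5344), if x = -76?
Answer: -3038629/70 ≈ -43409.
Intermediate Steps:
r(q) = (-10 + q)/(-12 + q) (r(q) = (q - 10)/(q - 12) = (-10 + q)/(-12 + q))
w(t, W) = W + t + (-10 - 2*W)/(-12 - 2*W) (w(t, W) = (t + W) + (-10 - 2*W)/(-12 - 2*W) = (W + t) + (-10 - 2*W)/(-12 - 2*W) = W + t + (-10 - 2*W)/(-12 - 2*W))
-48682 + (w(4, x) + 5344) = -48682 + ((5 - 76 + (6 - 76)*(-76 + 4))/(6 - 76) + 5344) = -48682 + ((5 - 76 - 70*(-72))/(-70) + 5344) = -48682 + (-(5 - 76 + 5040)/70 + 5344) = -48682 + (-1/70*4969 + 5344) = -48682 + (-4969/70 + 5344) = -48682 + 369111/70 = -3038629/70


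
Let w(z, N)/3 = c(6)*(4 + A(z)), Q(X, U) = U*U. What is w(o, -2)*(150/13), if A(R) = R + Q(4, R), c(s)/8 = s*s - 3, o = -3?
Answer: 1188000/13 ≈ 91385.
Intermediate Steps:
c(s) = -24 + 8*s² (c(s) = 8*(s*s - 3) = 8*(s² - 3) = 8*(-3 + s²) = -24 + 8*s²)
Q(X, U) = U²
A(R) = R + R²
w(z, N) = 3168 + 792*z*(1 + z) (w(z, N) = 3*((-24 + 8*6²)*(4 + z*(1 + z))) = 3*((-24 + 8*36)*(4 + z*(1 + z))) = 3*((-24 + 288)*(4 + z*(1 + z))) = 3*(264*(4 + z*(1 + z))) = 3*(1056 + 264*z*(1 + z)) = 3168 + 792*z*(1 + z))
w(o, -2)*(150/13) = (3168 + 792*(-3) + 792*(-3)²)*(150/13) = (3168 - 2376 + 792*9)*(150*(1/13)) = (3168 - 2376 + 7128)*(150/13) = 7920*(150/13) = 1188000/13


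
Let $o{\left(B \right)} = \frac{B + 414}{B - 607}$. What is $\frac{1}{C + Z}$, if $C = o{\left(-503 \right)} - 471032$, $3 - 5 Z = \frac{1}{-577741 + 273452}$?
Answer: $- \frac{337760790}{159095910696863} \approx -2.123 \cdot 10^{-6}$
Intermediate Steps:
$Z = \frac{912868}{1521445}$ ($Z = \frac{3}{5} - \frac{1}{5 \left(-577741 + 273452\right)} = \frac{3}{5} - \frac{1}{5 \left(-304289\right)} = \frac{3}{5} - - \frac{1}{1521445} = \frac{3}{5} + \frac{1}{1521445} = \frac{912868}{1521445} \approx 0.6$)
$o{\left(B \right)} = \frac{414 + B}{-607 + B}$
$C = - \frac{522845431}{1110}$ ($C = \frac{414 - 503}{-607 - 503} - 471032 = \frac{1}{-1110} \left(-89\right) - 471032 = \left(- \frac{1}{1110}\right) \left(-89\right) - 471032 = \frac{89}{1110} - 471032 = - \frac{522845431}{1110} \approx -4.7103 \cdot 10^{5}$)
$\frac{1}{C + Z} = \frac{1}{- \frac{522845431}{1110} + \frac{912868}{1521445}} = \frac{1}{- \frac{159095910696863}{337760790}} = - \frac{337760790}{159095910696863}$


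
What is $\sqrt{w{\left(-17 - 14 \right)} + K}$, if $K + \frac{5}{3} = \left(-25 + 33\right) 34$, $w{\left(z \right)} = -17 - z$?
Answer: $\frac{\sqrt{2559}}{3} \approx 16.862$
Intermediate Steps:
$K = \frac{811}{3}$ ($K = - \frac{5}{3} + \left(-25 + 33\right) 34 = - \frac{5}{3} + 8 \cdot 34 = - \frac{5}{3} + 272 = \frac{811}{3} \approx 270.33$)
$\sqrt{w{\left(-17 - 14 \right)} + K} = \sqrt{\left(-17 - \left(-17 - 14\right)\right) + \frac{811}{3}} = \sqrt{\left(-17 - -31\right) + \frac{811}{3}} = \sqrt{\left(-17 + 31\right) + \frac{811}{3}} = \sqrt{14 + \frac{811}{3}} = \sqrt{\frac{853}{3}} = \frac{\sqrt{2559}}{3}$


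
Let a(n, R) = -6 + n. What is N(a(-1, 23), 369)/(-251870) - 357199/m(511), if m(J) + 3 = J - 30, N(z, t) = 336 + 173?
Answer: -22491988858/30098465 ≈ -747.28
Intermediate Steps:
N(z, t) = 509
m(J) = -33 + J (m(J) = -3 + (J - 30) = -3 + (-30 + J) = -33 + J)
N(a(-1, 23), 369)/(-251870) - 357199/m(511) = 509/(-251870) - 357199/(-33 + 511) = 509*(-1/251870) - 357199/478 = -509/251870 - 357199*1/478 = -509/251870 - 357199/478 = -22491988858/30098465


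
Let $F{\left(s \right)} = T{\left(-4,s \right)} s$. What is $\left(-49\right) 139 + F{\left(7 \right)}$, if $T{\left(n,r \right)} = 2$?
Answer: $-6797$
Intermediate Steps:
$F{\left(s \right)} = 2 s$
$\left(-49\right) 139 + F{\left(7 \right)} = \left(-49\right) 139 + 2 \cdot 7 = -6811 + 14 = -6797$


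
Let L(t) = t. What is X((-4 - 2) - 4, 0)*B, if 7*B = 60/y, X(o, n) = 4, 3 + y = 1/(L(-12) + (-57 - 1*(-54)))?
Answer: -1800/161 ≈ -11.180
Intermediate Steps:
y = -46/15 (y = -3 + 1/(-12 + (-57 - 1*(-54))) = -3 + 1/(-12 + (-57 + 54)) = -3 + 1/(-12 - 3) = -3 + 1/(-15) = -3 - 1/15 = -46/15 ≈ -3.0667)
B = -450/161 (B = (60/(-46/15))/7 = (60*(-15/46))/7 = (⅐)*(-450/23) = -450/161 ≈ -2.7950)
X((-4 - 2) - 4, 0)*B = 4*(-450/161) = -1800/161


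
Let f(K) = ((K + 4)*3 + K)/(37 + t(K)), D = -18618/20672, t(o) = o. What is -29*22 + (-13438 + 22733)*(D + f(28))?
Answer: 90156429/10336 ≈ 8722.6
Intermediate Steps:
D = -9309/10336 (D = -18618*1/20672 = -9309/10336 ≈ -0.90064)
f(K) = (12 + 4*K)/(37 + K) (f(K) = ((K + 4)*3 + K)/(37 + K) = ((4 + K)*3 + K)/(37 + K) = ((12 + 3*K) + K)/(37 + K) = (12 + 4*K)/(37 + K))
-29*22 + (-13438 + 22733)*(D + f(28)) = -29*22 + (-13438 + 22733)*(-9309/10336 + 4*(3 + 28)/(37 + 28)) = -638 + 9295*(-9309/10336 + 4*31/65) = -638 + 9295*(-9309/10336 + 4*(1/65)*31) = -638 + 9295*(-9309/10336 + 124/65) = -638 + 9295*(676579/671840) = -638 + 96750797/10336 = 90156429/10336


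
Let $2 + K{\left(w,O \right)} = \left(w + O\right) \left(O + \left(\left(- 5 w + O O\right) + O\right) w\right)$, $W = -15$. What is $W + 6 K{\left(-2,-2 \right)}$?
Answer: $597$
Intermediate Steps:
$K{\left(w,O \right)} = -2 + \left(O + w\right) \left(O + w \left(O + O^{2} - 5 w\right)\right)$ ($K{\left(w,O \right)} = -2 + \left(w + O\right) \left(O + \left(\left(- 5 w + O O\right) + O\right) w\right) = -2 + \left(O + w\right) \left(O + \left(\left(- 5 w + O^{2}\right) + O\right) w\right) = -2 + \left(O + w\right) \left(O + \left(\left(O^{2} - 5 w\right) + O\right) w\right) = -2 + \left(O + w\right) \left(O + \left(O + O^{2} - 5 w\right) w\right) = -2 + \left(O + w\right) \left(O + w \left(O + O^{2} - 5 w\right)\right)$)
$W + 6 K{\left(-2,-2 \right)} = -15 + 6 \left(-2 + \left(-2\right)^{2} - 5 \left(-2\right)^{3} - -4 - 2 \left(-2\right)^{2} - 2 \left(-2\right)^{3} + \left(-2\right)^{2} \left(-2\right)^{2} - - 8 \left(-2\right)^{2}\right) = -15 + 6 \left(-2 + 4 - -40 + 4 - 8 - -16 + 4 \cdot 4 - \left(-8\right) 4\right) = -15 + 6 \left(-2 + 4 + 40 + 4 - 8 + 16 + 16 + 32\right) = -15 + 6 \cdot 102 = -15 + 612 = 597$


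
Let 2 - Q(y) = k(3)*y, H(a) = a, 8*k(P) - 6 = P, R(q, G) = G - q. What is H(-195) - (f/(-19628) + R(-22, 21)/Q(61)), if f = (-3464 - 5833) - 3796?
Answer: -2040262717/10461724 ≈ -195.02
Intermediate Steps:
k(P) = ¾ + P/8
f = -13093 (f = -9297 - 3796 = -13093)
Q(y) = 2 - 9*y/8 (Q(y) = 2 - (¾ + (⅛)*3)*y = 2 - (¾ + 3/8)*y = 2 - 9*y/8)
H(-195) - (f/(-19628) + R(-22, 21)/Q(61)) = -195 - (-13093/(-19628) + (21 - 1*(-22))/(2 - 9/8*61)) = -195 - (-13093*(-1/19628) + (21 + 22)/(2 - 549/8)) = -195 - (13093/19628 + 43/(-533/8)) = -195 - (13093/19628 + 43*(-8/533)) = -195 - (13093/19628 - 344/533) = -195 - 1*226537/10461724 = -195 - 226537/10461724 = -2040262717/10461724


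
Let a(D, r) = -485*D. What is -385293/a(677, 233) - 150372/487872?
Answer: 3849993671/4449731440 ≈ 0.86522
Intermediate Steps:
-385293/a(677, 233) - 150372/487872 = -385293/((-485*677)) - 150372/487872 = -385293/(-328345) - 150372*1/487872 = -385293*(-1/328345) - 4177/13552 = 385293/328345 - 4177/13552 = 3849993671/4449731440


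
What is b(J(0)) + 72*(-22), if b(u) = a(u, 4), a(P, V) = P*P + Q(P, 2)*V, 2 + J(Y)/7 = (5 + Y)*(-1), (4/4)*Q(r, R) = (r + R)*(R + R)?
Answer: 65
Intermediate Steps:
Q(r, R) = 2*R*(R + r) (Q(r, R) = (r + R)*(R + R) = (R + r)*(2*R) = 2*R*(R + r))
J(Y) = -49 - 7*Y (J(Y) = -14 + 7*((5 + Y)*(-1)) = -14 + 7*(-5 - Y) = -14 + (-35 - 7*Y) = -49 - 7*Y)
a(P, V) = P**2 + V*(8 + 4*P) (a(P, V) = P*P + (2*2*(2 + P))*V = P**2 + (8 + 4*P)*V = P**2 + V*(8 + 4*P))
b(u) = 32 + u**2 + 16*u (b(u) = u**2 + 4*4*(2 + u) = u**2 + (32 + 16*u) = 32 + u**2 + 16*u)
b(J(0)) + 72*(-22) = (32 + (-49 - 7*0)**2 + 16*(-49 - 7*0)) + 72*(-22) = (32 + (-49 + 0)**2 + 16*(-49 + 0)) - 1584 = (32 + (-49)**2 + 16*(-49)) - 1584 = (32 + 2401 - 784) - 1584 = 1649 - 1584 = 65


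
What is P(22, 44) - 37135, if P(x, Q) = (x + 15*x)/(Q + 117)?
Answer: -5978383/161 ≈ -37133.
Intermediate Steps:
P(x, Q) = 16*x/(117 + Q) (P(x, Q) = (16*x)/(117 + Q) = 16*x/(117 + Q))
P(22, 44) - 37135 = 16*22/(117 + 44) - 37135 = 16*22/161 - 37135 = 16*22*(1/161) - 37135 = 352/161 - 37135 = -5978383/161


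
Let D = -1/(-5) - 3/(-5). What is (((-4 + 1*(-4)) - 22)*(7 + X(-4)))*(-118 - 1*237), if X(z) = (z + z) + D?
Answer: -2130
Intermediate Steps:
D = 4/5 (D = -1*(-1/5) - 3*(-1/5) = 1/5 + 3/5 = 4/5 ≈ 0.80000)
X(z) = 4/5 + 2*z (X(z) = (z + z) + 4/5 = 2*z + 4/5 = 4/5 + 2*z)
(((-4 + 1*(-4)) - 22)*(7 + X(-4)))*(-118 - 1*237) = (((-4 + 1*(-4)) - 22)*(7 + (4/5 + 2*(-4))))*(-118 - 1*237) = (((-4 - 4) - 22)*(7 + (4/5 - 8)))*(-118 - 237) = ((-8 - 22)*(7 - 36/5))*(-355) = -30*(-1/5)*(-355) = 6*(-355) = -2130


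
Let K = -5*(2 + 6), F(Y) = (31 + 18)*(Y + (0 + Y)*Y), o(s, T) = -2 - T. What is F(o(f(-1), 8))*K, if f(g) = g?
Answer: -176400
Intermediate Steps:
F(Y) = 49*Y + 49*Y² (F(Y) = 49*(Y + Y*Y) = 49*(Y + Y²) = 49*Y + 49*Y²)
K = -40 (K = -5*8 = -40)
F(o(f(-1), 8))*K = (49*(-2 - 1*8)*(1 + (-2 - 1*8)))*(-40) = (49*(-2 - 8)*(1 + (-2 - 8)))*(-40) = (49*(-10)*(1 - 10))*(-40) = (49*(-10)*(-9))*(-40) = 4410*(-40) = -176400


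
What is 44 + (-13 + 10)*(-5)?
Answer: 59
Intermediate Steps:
44 + (-13 + 10)*(-5) = 44 - 3*(-5) = 44 + 15 = 59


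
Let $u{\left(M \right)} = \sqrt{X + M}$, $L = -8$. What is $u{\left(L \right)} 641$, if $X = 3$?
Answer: $641 i \sqrt{5} \approx 1433.3 i$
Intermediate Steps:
$u{\left(M \right)} = \sqrt{3 + M}$
$u{\left(L \right)} 641 = \sqrt{3 - 8} \cdot 641 = \sqrt{-5} \cdot 641 = i \sqrt{5} \cdot 641 = 641 i \sqrt{5}$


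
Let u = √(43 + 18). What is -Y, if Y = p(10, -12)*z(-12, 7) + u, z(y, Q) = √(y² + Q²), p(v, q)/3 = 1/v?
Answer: -√61 - 3*√193/10 ≈ -11.978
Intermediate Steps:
p(v, q) = 3/v
u = √61 ≈ 7.8102
z(y, Q) = √(Q² + y²)
Y = √61 + 3*√193/10 (Y = (3/10)*√(7² + (-12)²) + √61 = (3*(⅒))*√(49 + 144) + √61 = 3*√193/10 + √61 = √61 + 3*√193/10 ≈ 11.978)
-Y = -(√61 + 3*√193/10) = -√61 - 3*√193/10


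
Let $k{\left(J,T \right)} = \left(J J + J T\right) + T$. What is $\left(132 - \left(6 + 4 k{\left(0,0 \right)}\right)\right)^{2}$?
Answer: $15876$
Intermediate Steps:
$k{\left(J,T \right)} = T + J^{2} + J T$ ($k{\left(J,T \right)} = \left(J^{2} + J T\right) + T = T + J^{2} + J T$)
$\left(132 - \left(6 + 4 k{\left(0,0 \right)}\right)\right)^{2} = \left(132 - \left(6 + 4 \left(0 + 0^{2} + 0 \cdot 0\right)\right)\right)^{2} = \left(132 - \left(6 + 4 \left(0 + 0 + 0\right)\right)\right)^{2} = \left(132 - 6\right)^{2} = 126^{2} = 15876$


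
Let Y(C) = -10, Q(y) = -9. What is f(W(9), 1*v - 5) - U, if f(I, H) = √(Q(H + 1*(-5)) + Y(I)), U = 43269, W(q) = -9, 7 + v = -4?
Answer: -43269 + I*√19 ≈ -43269.0 + 4.3589*I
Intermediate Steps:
v = -11 (v = -7 - 4 = -11)
f(I, H) = I*√19 (f(I, H) = √(-9 - 10) = √(-19) = I*√19)
f(W(9), 1*v - 5) - U = I*√19 - 1*43269 = I*√19 - 43269 = -43269 + I*√19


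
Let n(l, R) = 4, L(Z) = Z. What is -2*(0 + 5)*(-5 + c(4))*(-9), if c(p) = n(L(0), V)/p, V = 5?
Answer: -360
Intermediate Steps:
c(p) = 4/p
-2*(0 + 5)*(-5 + c(4))*(-9) = -2*(0 + 5)*(-5 + 4/4)*(-9) = -10*(-5 + 4*(¼))*(-9) = -10*(-5 + 1)*(-9) = -10*(-4)*(-9) = -2*(-20)*(-9) = 40*(-9) = -360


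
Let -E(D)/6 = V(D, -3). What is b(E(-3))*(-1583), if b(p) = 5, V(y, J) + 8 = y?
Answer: -7915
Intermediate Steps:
V(y, J) = -8 + y
E(D) = 48 - 6*D (E(D) = -6*(-8 + D) = 48 - 6*D)
b(E(-3))*(-1583) = 5*(-1583) = -7915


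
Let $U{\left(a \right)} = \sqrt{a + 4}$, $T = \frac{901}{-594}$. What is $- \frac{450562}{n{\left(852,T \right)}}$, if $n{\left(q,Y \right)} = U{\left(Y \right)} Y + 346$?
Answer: $- \frac{32673073870327968}{25089430651669} - \frac{3617071185420 \sqrt{3894}}{25089430651669} \approx -1311.3$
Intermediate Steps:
$T = - \frac{901}{594}$ ($T = 901 \left(- \frac{1}{594}\right) = - \frac{901}{594} \approx -1.5168$)
$U{\left(a \right)} = \sqrt{4 + a}$
$n{\left(q,Y \right)} = 346 + Y \sqrt{4 + Y}$ ($n{\left(q,Y \right)} = \sqrt{4 + Y} Y + 346 = Y \sqrt{4 + Y} + 346 = 346 + Y \sqrt{4 + Y}$)
$- \frac{450562}{n{\left(852,T \right)}} = - \frac{450562}{346 - \frac{901 \sqrt{4 - \frac{901}{594}}}{594}} = - \frac{450562}{346 - \frac{901 \sqrt{\frac{1475}{594}}}{594}} = - \frac{450562}{346 - \frac{901 \frac{5 \sqrt{3894}}{198}}{594}} = - \frac{450562}{346 - \frac{4505 \sqrt{3894}}{117612}}$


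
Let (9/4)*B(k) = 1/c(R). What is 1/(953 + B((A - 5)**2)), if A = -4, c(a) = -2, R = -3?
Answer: 9/8575 ≈ 0.0010496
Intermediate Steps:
B(k) = -2/9 (B(k) = (4/9)/(-2) = (4/9)*(-1/2) = -2/9)
1/(953 + B((A - 5)**2)) = 1/(953 - 2/9) = 1/(8575/9) = 9/8575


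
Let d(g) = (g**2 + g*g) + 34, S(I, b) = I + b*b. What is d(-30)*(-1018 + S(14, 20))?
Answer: -1107736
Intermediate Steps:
S(I, b) = I + b**2
d(g) = 34 + 2*g**2 (d(g) = (g**2 + g**2) + 34 = 2*g**2 + 34 = 34 + 2*g**2)
d(-30)*(-1018 + S(14, 20)) = (34 + 2*(-30)**2)*(-1018 + (14 + 20**2)) = (34 + 2*900)*(-1018 + (14 + 400)) = (34 + 1800)*(-1018 + 414) = 1834*(-604) = -1107736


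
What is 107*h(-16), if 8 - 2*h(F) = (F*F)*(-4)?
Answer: 55212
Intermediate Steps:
h(F) = 4 + 2*F**2 (h(F) = 4 - F*F*(-4)/2 = 4 - F**2*(-4)/2 = 4 - (-2)*F**2 = 4 + 2*F**2)
107*h(-16) = 107*(4 + 2*(-16)**2) = 107*(4 + 2*256) = 107*(4 + 512) = 107*516 = 55212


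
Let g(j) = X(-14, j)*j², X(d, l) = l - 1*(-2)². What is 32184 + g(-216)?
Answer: -10232136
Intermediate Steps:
X(d, l) = -4 + l (X(d, l) = l - 1*4 = l - 4 = -4 + l)
g(j) = j²*(-4 + j) (g(j) = (-4 + j)*j² = j²*(-4 + j))
32184 + g(-216) = 32184 + (-216)²*(-4 - 216) = 32184 + 46656*(-220) = 32184 - 10264320 = -10232136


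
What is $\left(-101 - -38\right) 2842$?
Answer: $-179046$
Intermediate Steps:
$\left(-101 - -38\right) 2842 = \left(-101 + 38\right) 2842 = \left(-63\right) 2842 = -179046$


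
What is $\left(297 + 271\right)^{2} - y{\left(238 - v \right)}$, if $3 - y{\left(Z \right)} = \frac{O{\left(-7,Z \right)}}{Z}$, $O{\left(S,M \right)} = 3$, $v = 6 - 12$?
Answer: $\frac{78719527}{244} \approx 3.2262 \cdot 10^{5}$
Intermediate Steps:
$v = -6$ ($v = 6 - 12 = -6$)
$y{\left(Z \right)} = 3 - \frac{3}{Z}$
$\left(297 + 271\right)^{2} - y{\left(238 - v \right)} = \left(297 + 271\right)^{2} - \left(3 - \frac{3}{238 - -6}\right) = 568^{2} - \left(3 - \frac{3}{238 + 6}\right) = 322624 - \left(3 - \frac{3}{244}\right) = 322624 - \frac{729}{244} = \frac{78719527}{244}$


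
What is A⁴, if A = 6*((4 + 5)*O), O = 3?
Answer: 688747536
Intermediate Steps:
A = 162 (A = 6*((4 + 5)*3) = 6*(9*3) = 6*27 = 162)
A⁴ = 162⁴ = 688747536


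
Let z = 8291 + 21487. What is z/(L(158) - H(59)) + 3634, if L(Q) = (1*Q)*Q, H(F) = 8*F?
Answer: 14838951/4082 ≈ 3635.2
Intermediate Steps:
L(Q) = Q² (L(Q) = Q*Q = Q²)
z = 29778
z/(L(158) - H(59)) + 3634 = 29778/(158² - 8*59) + 3634 = 29778/(24964 - 1*472) + 3634 = 29778/(24964 - 472) + 3634 = 29778/24492 + 3634 = 29778*(1/24492) + 3634 = 4963/4082 + 3634 = 14838951/4082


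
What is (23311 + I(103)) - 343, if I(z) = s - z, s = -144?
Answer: 22721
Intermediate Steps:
I(z) = -144 - z
(23311 + I(103)) - 343 = (23311 + (-144 - 1*103)) - 343 = (23311 + (-144 - 103)) - 343 = (23311 - 247) - 343 = 23064 - 343 = 22721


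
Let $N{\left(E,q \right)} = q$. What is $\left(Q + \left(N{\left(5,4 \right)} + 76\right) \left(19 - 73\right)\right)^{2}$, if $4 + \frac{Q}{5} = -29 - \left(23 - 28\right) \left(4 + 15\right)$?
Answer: $16080100$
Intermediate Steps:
$Q = 310$ ($Q = -20 + 5 \left(-29 - \left(23 - 28\right) \left(4 + 15\right)\right) = -20 + 5 \left(-29 - \left(-5\right) 19\right) = -20 + 5 \left(-29 - -95\right) = -20 + 5 \left(-29 + 95\right) = -20 + 5 \cdot 66 = -20 + 330 = 310$)
$\left(Q + \left(N{\left(5,4 \right)} + 76\right) \left(19 - 73\right)\right)^{2} = \left(310 + \left(4 + 76\right) \left(19 - 73\right)\right)^{2} = \left(310 + 80 \left(-54\right)\right)^{2} = \left(310 - 4320\right)^{2} = \left(-4010\right)^{2} = 16080100$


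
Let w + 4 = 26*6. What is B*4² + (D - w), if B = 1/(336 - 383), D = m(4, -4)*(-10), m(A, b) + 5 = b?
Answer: -2930/47 ≈ -62.340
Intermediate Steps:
m(A, b) = -5 + b
D = 90 (D = (-5 - 4)*(-10) = -9*(-10) = 90)
B = -1/47 (B = 1/(-47) = -1/47 ≈ -0.021277)
w = 152 (w = -4 + 26*6 = -4 + 156 = 152)
B*4² + (D - w) = -1/47*4² + (90 - 1*152) = -1/47*16 + (90 - 152) = -16/47 - 62 = -2930/47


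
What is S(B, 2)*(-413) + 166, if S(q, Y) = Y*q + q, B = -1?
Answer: 1405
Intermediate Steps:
S(q, Y) = q + Y*q
S(B, 2)*(-413) + 166 = -(1 + 2)*(-413) + 166 = -1*3*(-413) + 166 = -3*(-413) + 166 = 1239 + 166 = 1405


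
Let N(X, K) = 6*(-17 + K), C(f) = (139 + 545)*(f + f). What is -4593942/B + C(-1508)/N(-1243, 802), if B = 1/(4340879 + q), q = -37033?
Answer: -15520720837575444/785 ≈ -1.9772e+13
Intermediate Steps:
C(f) = 1368*f (C(f) = 684*(2*f) = 1368*f)
N(X, K) = -102 + 6*K
B = 1/4303846 (B = 1/(4340879 - 37033) = 1/4303846 ≈ 2.3235e-7)
-4593942/B + C(-1508)/N(-1243, 802) = -4593942/1/4303846 + (1368*(-1508))/(-102 + 6*802) = -4593942*4303846 - 2062944/(-102 + 4812) = -19771618900932 - 2062944/4710 = -19771618900932 - 2062944*1/4710 = -19771618900932 - 343824/785 = -15520720837575444/785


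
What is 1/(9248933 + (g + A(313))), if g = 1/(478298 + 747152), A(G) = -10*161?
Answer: 1225450/11332131970351 ≈ 1.0814e-7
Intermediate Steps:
A(G) = -1610
g = 1/1225450 ≈ 8.1603e-7
1/(9248933 + (g + A(313))) = 1/(9248933 + (1/1225450 - 1610)) = 1/(9248933 - 1972974499/1225450) = 1/(11332131970351/1225450) = 1225450/11332131970351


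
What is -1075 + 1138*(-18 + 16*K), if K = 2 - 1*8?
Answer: -130807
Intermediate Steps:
K = -6 (K = 2 - 8 = -6)
-1075 + 1138*(-18 + 16*K) = -1075 + 1138*(-18 + 16*(-6)) = -1075 + 1138*(-18 - 96) = -1075 + 1138*(-114) = -1075 - 129732 = -130807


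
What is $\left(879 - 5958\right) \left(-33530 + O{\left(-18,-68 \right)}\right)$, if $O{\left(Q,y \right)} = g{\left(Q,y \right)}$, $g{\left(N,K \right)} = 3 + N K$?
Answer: $164066937$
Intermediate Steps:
$g{\left(N,K \right)} = 3 + K N$
$O{\left(Q,y \right)} = 3 + Q y$ ($O{\left(Q,y \right)} = 3 + y Q = 3 + Q y$)
$\left(879 - 5958\right) \left(-33530 + O{\left(-18,-68 \right)}\right) = \left(879 - 5958\right) \left(-33530 + \left(3 - -1224\right)\right) = - 5079 \left(-33530 + \left(3 + 1224\right)\right) = - 5079 \left(-33530 + 1227\right) = \left(-5079\right) \left(-32303\right) = 164066937$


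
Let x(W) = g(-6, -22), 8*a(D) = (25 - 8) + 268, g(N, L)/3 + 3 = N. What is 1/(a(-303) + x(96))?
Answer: 8/69 ≈ 0.11594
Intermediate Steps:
g(N, L) = -9 + 3*N
a(D) = 285/8 (a(D) = ((25 - 8) + 268)/8 = (17 + 268)/8 = (⅛)*285 = 285/8)
x(W) = -27 (x(W) = -9 + 3*(-6) = -9 - 18 = -27)
1/(a(-303) + x(96)) = 1/(285/8 - 27) = 1/(69/8) = 8/69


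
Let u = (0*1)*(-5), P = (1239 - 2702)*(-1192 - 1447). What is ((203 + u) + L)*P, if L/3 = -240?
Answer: -1996063069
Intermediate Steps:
L = -720 (L = 3*(-240) = -720)
P = 3860857 (P = -1463*(-2639) = 3860857)
u = 0 (u = 0*(-5) = 0)
((203 + u) + L)*P = ((203 + 0) - 720)*3860857 = (203 - 720)*3860857 = -517*3860857 = -1996063069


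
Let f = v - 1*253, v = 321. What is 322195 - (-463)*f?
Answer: 353679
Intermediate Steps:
f = 68 (f = 321 - 1*253 = 321 - 253 = 68)
322195 - (-463)*f = 322195 - (-463)*68 = 322195 - 1*(-31484) = 322195 + 31484 = 353679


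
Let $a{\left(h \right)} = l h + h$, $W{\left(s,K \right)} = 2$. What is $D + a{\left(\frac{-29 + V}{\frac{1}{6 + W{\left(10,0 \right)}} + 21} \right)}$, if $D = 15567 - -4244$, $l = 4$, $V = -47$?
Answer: $\frac{3345019}{169} \approx 19793.0$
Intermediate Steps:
$a{\left(h \right)} = 5 h$ ($a{\left(h \right)} = 4 h + h = 5 h$)
$D = 19811$ ($D = 15567 + 4244 = 19811$)
$D + a{\left(\frac{-29 + V}{\frac{1}{6 + W{\left(10,0 \right)}} + 21} \right)} = 19811 + 5 \frac{-29 - 47}{\frac{1}{6 + 2} + 21} = 19811 + 5 \left(- \frac{76}{\frac{1}{8} + 21}\right) = 19811 + 5 \left(- \frac{76}{\frac{169}{8}}\right) = 19811 + 5 \left(\left(-76\right) \frac{8}{169}\right) = 19811 + 5 \left(- \frac{608}{169}\right) = 19811 - \frac{3040}{169} = \frac{3345019}{169}$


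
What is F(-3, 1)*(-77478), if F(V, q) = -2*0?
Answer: 0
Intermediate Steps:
F(V, q) = 0
F(-3, 1)*(-77478) = 0*(-77478) = 0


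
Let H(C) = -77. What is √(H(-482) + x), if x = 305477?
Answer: 10*√3054 ≈ 552.63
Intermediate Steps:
√(H(-482) + x) = √(-77 + 305477) = √305400 = 10*√3054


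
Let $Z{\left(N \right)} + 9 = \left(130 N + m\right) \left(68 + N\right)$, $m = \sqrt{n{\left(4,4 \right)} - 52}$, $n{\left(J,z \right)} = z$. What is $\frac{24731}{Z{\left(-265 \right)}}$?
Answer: $\frac{23977202653}{6579785417959} + \frac{2784004 i \sqrt{3}}{6579785417959} \approx 0.0036441 + 7.3286 \cdot 10^{-7} i$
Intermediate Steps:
$m = 4 i \sqrt{3}$ ($m = \sqrt{4 - 52} = \sqrt{-48} = 4 i \sqrt{3} \approx 6.9282 i$)
$Z{\left(N \right)} = -9 + \left(68 + N\right) \left(130 N + 4 i \sqrt{3}\right)$ ($Z{\left(N \right)} = -9 + \left(130 N + 4 i \sqrt{3}\right) \left(68 + N\right) = -9 + \left(68 + N\right) \left(130 N + 4 i \sqrt{3}\right)$)
$\frac{24731}{Z{\left(-265 \right)}} = \frac{24731}{-9 + 130 \left(-265\right)^{2} + 8840 \left(-265\right) + 272 i \sqrt{3} + 4 i \left(-265\right) \sqrt{3}} = \frac{24731}{-9 + 130 \cdot 70225 - 2342600 + 272 i \sqrt{3} - 1060 i \sqrt{3}} = \frac{24731}{-9 + 9129250 - 2342600 + 272 i \sqrt{3} - 1060 i \sqrt{3}} = \frac{24731}{6786641 - 788 i \sqrt{3}}$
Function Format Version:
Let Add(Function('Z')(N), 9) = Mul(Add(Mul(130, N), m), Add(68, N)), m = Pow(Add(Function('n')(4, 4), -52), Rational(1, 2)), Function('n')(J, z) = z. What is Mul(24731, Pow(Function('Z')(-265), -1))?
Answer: Add(Rational(23977202653, 6579785417959), Mul(Rational(2784004, 6579785417959), I, Pow(3, Rational(1, 2)))) ≈ Add(0.0036441, Mul(7.3286e-7, I))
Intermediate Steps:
m = Mul(4, I, Pow(3, Rational(1, 2))) (m = Pow(Add(4, -52), Rational(1, 2)) = Pow(-48, Rational(1, 2)) = Mul(4, I, Pow(3, Rational(1, 2))) ≈ Mul(6.9282, I))
Function('Z')(N) = Add(-9, Mul(Add(68, N), Add(Mul(130, N), Mul(4, I, Pow(3, Rational(1, 2)))))) (Function('Z')(N) = Add(-9, Mul(Add(Mul(130, N), Mul(4, I, Pow(3, Rational(1, 2)))), Add(68, N))) = Add(-9, Mul(Add(68, N), Add(Mul(130, N), Mul(4, I, Pow(3, Rational(1, 2)))))))
Mul(24731, Pow(Function('Z')(-265), -1)) = Mul(24731, Pow(Add(-9, Mul(130, Pow(-265, 2)), Mul(8840, -265), Mul(272, I, Pow(3, Rational(1, 2))), Mul(4, I, -265, Pow(3, Rational(1, 2)))), -1)) = Mul(24731, Pow(Add(-9, Mul(130, 70225), -2342600, Mul(272, I, Pow(3, Rational(1, 2))), Mul(-1060, I, Pow(3, Rational(1, 2)))), -1)) = Mul(24731, Pow(Add(-9, 9129250, -2342600, Mul(272, I, Pow(3, Rational(1, 2))), Mul(-1060, I, Pow(3, Rational(1, 2)))), -1)) = Mul(24731, Pow(Add(6786641, Mul(-788, I, Pow(3, Rational(1, 2)))), -1))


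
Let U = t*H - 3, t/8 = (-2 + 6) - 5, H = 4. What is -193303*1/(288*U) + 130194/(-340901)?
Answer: 64584830483/3436282080 ≈ 18.795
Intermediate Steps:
t = -8 (t = 8*((-2 + 6) - 5) = 8*(4 - 5) = 8*(-1) = -8)
U = -35 (U = -8*4 - 3 = -32 - 3 = -35)
-193303*1/(288*U) + 130194/(-340901) = -193303/((-35*(-6*(-6))*8)) + 130194/(-340901) = -193303/((-1260*8)) + 130194*(-1/340901) = -193303/((-35*288)) - 130194/340901 = -193303/(-10080) - 130194/340901 = -193303*(-1/10080) - 130194/340901 = 193303/10080 - 130194/340901 = 64584830483/3436282080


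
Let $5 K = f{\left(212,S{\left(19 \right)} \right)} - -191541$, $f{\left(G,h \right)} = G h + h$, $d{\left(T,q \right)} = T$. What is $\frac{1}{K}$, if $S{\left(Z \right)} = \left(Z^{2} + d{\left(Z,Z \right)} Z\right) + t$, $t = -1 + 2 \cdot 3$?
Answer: $\frac{5}{346392} \approx 1.4435 \cdot 10^{-5}$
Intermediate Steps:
$t = 5$ ($t = -1 + 6 = 5$)
$S{\left(Z \right)} = 5 + 2 Z^{2}$ ($S{\left(Z \right)} = \left(Z^{2} + Z Z\right) + 5 = \left(Z^{2} + Z^{2}\right) + 5 = 2 Z^{2} + 5 = 5 + 2 Z^{2}$)
$f{\left(G,h \right)} = h + G h$
$K = \frac{346392}{5}$ ($K = \frac{\left(5 + 2 \cdot 19^{2}\right) \left(1 + 212\right) - -191541}{5} = \frac{\left(5 + 2 \cdot 361\right) 213 + 191541}{5} = \frac{\left(5 + 722\right) 213 + 191541}{5} = \frac{727 \cdot 213 + 191541}{5} = \frac{154851 + 191541}{5} = \frac{1}{5} \cdot 346392 = \frac{346392}{5} \approx 69278.0$)
$\frac{1}{K} = \frac{1}{\frac{346392}{5}} = \frac{5}{346392}$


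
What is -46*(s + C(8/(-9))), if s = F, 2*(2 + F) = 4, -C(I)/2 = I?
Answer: -736/9 ≈ -81.778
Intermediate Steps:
C(I) = -2*I
F = 0 (F = -2 + (1/2)*4 = -2 + 2 = 0)
s = 0
-46*(s + C(8/(-9))) = -46*(0 - 16/(-9)) = -46*(0 - 16*(-1)/9) = -46*(0 - 2*(-8/9)) = -46*(0 + 16/9) = -46*16/9 = -736/9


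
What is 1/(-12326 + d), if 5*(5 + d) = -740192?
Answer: -5/801847 ≈ -6.2356e-6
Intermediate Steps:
d = -740217/5 (d = -5 + (⅕)*(-740192) = -5 - 740192/5 = -740217/5 ≈ -1.4804e+5)
1/(-12326 + d) = 1/(-12326 - 740217/5) = 1/(-801847/5) = -5/801847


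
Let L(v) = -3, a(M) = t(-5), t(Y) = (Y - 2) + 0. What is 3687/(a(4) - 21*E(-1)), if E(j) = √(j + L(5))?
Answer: -3687/259 + 22122*I/259 ≈ -14.236 + 85.413*I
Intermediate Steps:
t(Y) = -2 + Y (t(Y) = (-2 + Y) + 0 = -2 + Y)
a(M) = -7 (a(M) = -2 - 5 = -7)
E(j) = √(-3 + j) (E(j) = √(j - 3) = √(-3 + j))
3687/(a(4) - 21*E(-1)) = 3687/(-7 - 21*√(-3 - 1)) = 3687/(-7 - 42*I) = 3687*((-7 + 42*I)/1813) = 3687*(-7 + 42*I)/1813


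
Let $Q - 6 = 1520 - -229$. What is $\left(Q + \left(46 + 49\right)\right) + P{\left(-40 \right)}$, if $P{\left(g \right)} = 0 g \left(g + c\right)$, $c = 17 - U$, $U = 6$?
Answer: $1850$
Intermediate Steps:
$Q = 1755$ ($Q = 6 + \left(1520 - -229\right) = 6 + \left(1520 + 229\right) = 6 + 1749 = 1755$)
$c = 11$ ($c = 17 - 6 = 11$)
$P{\left(g \right)} = 0$ ($P{\left(g \right)} = 0 g \left(g + 11\right) = 0 \left(11 + g\right) = 0$)
$\left(Q + \left(46 + 49\right)\right) + P{\left(-40 \right)} = \left(1755 + \left(46 + 49\right)\right) + 0 = \left(1755 + 95\right) + 0 = 1850 + 0 = 1850$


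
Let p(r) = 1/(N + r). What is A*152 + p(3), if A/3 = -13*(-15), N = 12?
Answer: 1333801/15 ≈ 88920.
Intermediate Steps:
p(r) = 1/(12 + r)
A = 585 (A = 3*(-13*(-15)) = 3*195 = 585)
A*152 + p(3) = 585*152 + 1/(12 + 3) = 88920 + 1/15 = 1333801/15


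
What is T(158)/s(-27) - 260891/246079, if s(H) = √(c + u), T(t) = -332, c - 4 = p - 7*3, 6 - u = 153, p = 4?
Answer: -260891/246079 + 83*I*√10/10 ≈ -1.0602 + 26.247*I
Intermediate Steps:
u = -147 (u = 6 - 1*153 = 6 - 153 = -147)
c = -13 (c = 4 + (4 - 7*3) = 4 + (4 - 21) = 4 - 17 = -13)
s(H) = 4*I*√10 (s(H) = √(-13 - 147) = √(-160) = 4*I*√10)
T(158)/s(-27) - 260891/246079 = -332*(-I*√10/40) - 260891/246079 = -(-83)*I*√10/10 - 260891*1/246079 = 83*I*√10/10 - 260891/246079 = -260891/246079 + 83*I*√10/10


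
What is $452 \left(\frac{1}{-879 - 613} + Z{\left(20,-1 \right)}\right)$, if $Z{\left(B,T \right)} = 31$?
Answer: $\frac{5226363}{373} \approx 14012.0$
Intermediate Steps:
$452 \left(\frac{1}{-879 - 613} + Z{\left(20,-1 \right)}\right) = 452 \left(\frac{1}{-879 - 613} + 31\right) = 452 \left(\frac{1}{-1492} + 31\right) = 452 \left(- \frac{1}{1492} + 31\right) = 452 \cdot \frac{46251}{1492} = \frac{5226363}{373}$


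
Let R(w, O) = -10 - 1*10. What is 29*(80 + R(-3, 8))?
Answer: 1740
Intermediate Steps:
R(w, O) = -20 (R(w, O) = -10 - 10 = -20)
29*(80 + R(-3, 8)) = 29*(80 - 20) = 29*60 = 1740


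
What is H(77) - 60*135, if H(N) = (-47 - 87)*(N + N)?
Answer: -28736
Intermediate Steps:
H(N) = -268*N
H(77) - 60*135 = -268*77 - 60*135 = -20636 - 8100 = -28736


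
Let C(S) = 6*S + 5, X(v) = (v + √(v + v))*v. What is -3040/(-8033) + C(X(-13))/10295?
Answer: 46947/98335 - 78*I*√26/10295 ≈ 0.47742 - 0.038633*I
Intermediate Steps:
X(v) = v*(v + √2*√v) (X(v) = (v + √(2*v))*v = (v + √2*√v)*v = v*(v + √2*√v))
C(S) = 5 + 6*S
-3040/(-8033) + C(X(-13))/10295 = -3040/(-8033) + (5 + 6*((-13)² + √2*(-13)^(3/2)))/10295 = -3040*(-1/8033) + (5 + 6*(169 + √2*(-13*I*√13)))*(1/10295) = 3040/8033 + (5 + 6*(169 - 13*I*√26))*(1/10295) = 3040/8033 + (5 + (1014 - 78*I*√26))*(1/10295) = 3040/8033 + (1019 - 78*I*√26)*(1/10295) = 3040/8033 + (1019/10295 - 78*I*√26/10295) = 46947/98335 - 78*I*√26/10295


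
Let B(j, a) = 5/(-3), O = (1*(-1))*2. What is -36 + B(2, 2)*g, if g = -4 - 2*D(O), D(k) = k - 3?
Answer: -46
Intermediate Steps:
O = -2 (O = -1*2 = -2)
D(k) = -3 + k
g = 6 (g = -4 - 2*(-3 - 2) = -4 - 2*(-5) = -4 + 10 = 6)
B(j, a) = -5/3 (B(j, a) = 5*(-⅓) = -5/3)
-36 + B(2, 2)*g = -36 - 5/3*6 = -36 - 10 = -46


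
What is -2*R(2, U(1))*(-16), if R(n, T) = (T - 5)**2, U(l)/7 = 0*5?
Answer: 800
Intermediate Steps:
U(l) = 0 (U(l) = 7*(0*5) = 7*0 = 0)
R(n, T) = (-5 + T)**2
-2*R(2, U(1))*(-16) = -2*(-5 + 0)**2*(-16) = -2*(-5)**2*(-16) = -2*25*(-16) = -50*(-16) = 800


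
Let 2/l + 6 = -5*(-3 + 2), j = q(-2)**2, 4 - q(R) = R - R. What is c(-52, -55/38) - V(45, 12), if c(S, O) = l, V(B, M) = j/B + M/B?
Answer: -118/45 ≈ -2.6222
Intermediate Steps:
q(R) = 4 (q(R) = 4 - (R - R) = 4 - 1*0 = 4 + 0 = 4)
j = 16 (j = 4**2 = 16)
V(B, M) = 16/B + M/B
l = -2 (l = 2/(-6 - 5*(-3 + 2)) = 2/(-6 - 5*(-1)) = 2/(-6 + 5) = 2/(-1) = 2*(-1) = -2)
c(S, O) = -2
c(-52, -55/38) - V(45, 12) = -2 - (16 + 12)/45 = -2 - 28/45 = -118/45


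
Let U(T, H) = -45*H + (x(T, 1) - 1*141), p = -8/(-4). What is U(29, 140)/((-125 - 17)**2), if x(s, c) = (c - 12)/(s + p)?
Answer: -99841/312542 ≈ -0.31945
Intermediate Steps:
p = 2 (p = -8*(-1/4) = 2)
x(s, c) = (-12 + c)/(2 + s) (x(s, c) = (c - 12)/(s + 2) = (-12 + c)/(2 + s))
U(T, H) = -141 - 45*H - 11/(2 + T) (U(T, H) = -45*H + ((-12 + 1)/(2 + T) - 1*141) = -45*H + (-11/(2 + T) - 141) = -45*H + (-141 - 11/(2 + T)) = -141 - 45*H - 11/(2 + T))
U(29, 140)/((-125 - 17)**2) = ((-11 + 3*(-47 - 15*140)*(2 + 29))/(2 + 29))/((-125 - 17)**2) = ((-11 + 3*(-47 - 2100)*31)/31)/((-142)**2) = ((-11 + 3*(-2147)*31)/31)/20164 = ((-11 - 199671)/31)*(1/20164) = ((1/31)*(-199682))*(1/20164) = -199682/31*1/20164 = -99841/312542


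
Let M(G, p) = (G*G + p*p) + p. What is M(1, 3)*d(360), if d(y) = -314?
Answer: -4082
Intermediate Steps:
M(G, p) = p + G² + p² (M(G, p) = (G² + p²) + p = p + G² + p²)
M(1, 3)*d(360) = (3 + 1² + 3²)*(-314) = (3 + 1 + 9)*(-314) = 13*(-314) = -4082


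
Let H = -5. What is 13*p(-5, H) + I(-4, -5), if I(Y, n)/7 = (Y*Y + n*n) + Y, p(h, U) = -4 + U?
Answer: 142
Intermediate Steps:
I(Y, n) = 7*Y + 7*Y² + 7*n² (I(Y, n) = 7*((Y*Y + n*n) + Y) = 7*((Y² + n²) + Y) = 7*(Y + Y² + n²) = 7*Y + 7*Y² + 7*n²)
13*p(-5, H) + I(-4, -5) = 13*(-4 - 5) + (7*(-4) + 7*(-4)² + 7*(-5)²) = 13*(-9) + (-28 + 7*16 + 7*25) = -117 + (-28 + 112 + 175) = -117 + 259 = 142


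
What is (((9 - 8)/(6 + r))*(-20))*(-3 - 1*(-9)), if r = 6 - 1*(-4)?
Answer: -15/2 ≈ -7.5000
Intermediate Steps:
r = 10 (r = 6 + 4 = 10)
(((9 - 8)/(6 + r))*(-20))*(-3 - 1*(-9)) = (((9 - 8)/(6 + 10))*(-20))*(-3 - 1*(-9)) = ((1/16)*(-20))*(-3 + 9) = ((1*(1/16))*(-20))*6 = ((1/16)*(-20))*6 = -5/4*6 = -15/2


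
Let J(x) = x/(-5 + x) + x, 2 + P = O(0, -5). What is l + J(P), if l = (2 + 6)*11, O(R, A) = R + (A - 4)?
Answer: 1243/16 ≈ 77.688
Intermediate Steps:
O(R, A) = -4 + A + R (O(R, A) = R + (-4 + A) = -4 + A + R)
P = -11 (P = -2 + (-4 - 5 + 0) = -2 - 9 = -11)
J(x) = x + x/(-5 + x) (J(x) = x/(-5 + x) + x = x + x/(-5 + x))
l = 88 (l = 8*11 = 88)
l + J(P) = 88 - 11*(-4 - 11)/(-5 - 11) = 88 - 11*(-15)/(-16) = 88 - 11*(-1/16)*(-15) = 88 - 165/16 = 1243/16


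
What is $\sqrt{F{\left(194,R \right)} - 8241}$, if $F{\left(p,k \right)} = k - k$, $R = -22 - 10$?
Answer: $i \sqrt{8241} \approx 90.78 i$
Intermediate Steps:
$R = -32$ ($R = -22 - 10 = -32$)
$F{\left(p,k \right)} = 0$
$\sqrt{F{\left(194,R \right)} - 8241} = \sqrt{0 - 8241} = \sqrt{-8241} = i \sqrt{8241}$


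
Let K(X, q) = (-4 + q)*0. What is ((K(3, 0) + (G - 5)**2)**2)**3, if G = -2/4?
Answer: 3138428376721/4096 ≈ 7.6622e+8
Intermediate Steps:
K(X, q) = 0
G = -1/2 (G = -2*1/4 = -1/2 ≈ -0.50000)
((K(3, 0) + (G - 5)**2)**2)**3 = ((0 + (-1/2 - 5)**2)**2)**3 = ((0 + (-11/2)**2)**2)**3 = ((0 + 121/4)**2)**3 = ((121/4)**2)**3 = (14641/16)**3 = 3138428376721/4096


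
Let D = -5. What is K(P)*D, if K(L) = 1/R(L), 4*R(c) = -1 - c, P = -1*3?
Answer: -10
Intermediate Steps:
P = -3
R(c) = -¼ - c/4 (R(c) = (-1 - c)/4 = -¼ - c/4)
K(L) = 1/(-¼ - L/4)
K(P)*D = -4/(1 - 3)*(-5) = -4/(-2)*(-5) = -4*(-½)*(-5) = 2*(-5) = -10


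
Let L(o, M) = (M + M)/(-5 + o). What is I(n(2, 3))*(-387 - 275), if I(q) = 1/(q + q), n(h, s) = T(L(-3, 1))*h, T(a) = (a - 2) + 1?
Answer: 662/5 ≈ 132.40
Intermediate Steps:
L(o, M) = 2*M/(-5 + o) (L(o, M) = (2*M)/(-5 + o) = 2*M/(-5 + o))
T(a) = -1 + a (T(a) = (-2 + a) + 1 = -1 + a)
n(h, s) = -5*h/4 (n(h, s) = (-1 + 2*1/(-5 - 3))*h = (-1 + 2*1/(-8))*h = (-1 + 2*1*(-1/8))*h = (-1 - 1/4)*h = -5*h/4)
I(q) = 1/(2*q)
I(n(2, 3))*(-387 - 275) = (1/(2*((-5/4*2))))*(-387 - 275) = (1/(2*(-5/2)))*(-662) = ((1/2)*(-2/5))*(-662) = -1/5*(-662) = 662/5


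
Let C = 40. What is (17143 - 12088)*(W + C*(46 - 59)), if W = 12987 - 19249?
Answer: -34283010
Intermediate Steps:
W = -6262
(17143 - 12088)*(W + C*(46 - 59)) = (17143 - 12088)*(-6262 + 40*(46 - 59)) = 5055*(-6262 + 40*(-13)) = 5055*(-6262 - 520) = 5055*(-6782) = -34283010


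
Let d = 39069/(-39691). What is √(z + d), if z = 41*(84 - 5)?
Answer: 4*√318818155955/39691 ≈ 56.904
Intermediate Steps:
z = 3239 (z = 41*79 = 3239)
d = -39069/39691 (d = 39069*(-1/39691) = -39069/39691 ≈ -0.98433)
√(z + d) = √(3239 - 39069/39691) = √(128520080/39691) = 4*√318818155955/39691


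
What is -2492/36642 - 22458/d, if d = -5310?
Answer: 7496977/1801565 ≈ 4.1614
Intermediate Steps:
-2492/36642 - 22458/d = -2492/36642 - 22458/(-5310) = -2492*1/36642 - 22458*(-1/5310) = -1246/18321 + 3743/885 = 7496977/1801565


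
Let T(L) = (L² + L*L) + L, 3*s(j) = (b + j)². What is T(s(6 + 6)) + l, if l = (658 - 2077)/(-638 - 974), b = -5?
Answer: 7990559/14508 ≈ 550.77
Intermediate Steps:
s(j) = (-5 + j)²/3
l = 1419/1612 (l = -1419/(-1612) = -1419*(-1/1612) = 1419/1612 ≈ 0.88027)
T(L) = L + 2*L² (T(L) = (L² + L²) + L = 2*L² + L = L + 2*L²)
T(s(6 + 6)) + l = ((-5 + (6 + 6))²/3)*(1 + 2*((-5 + (6 + 6))²/3)) + 1419/1612 = ((-5 + 12)²/3)*(1 + 2*((-5 + 12)²/3)) + 1419/1612 = ((⅓)*7²)*(1 + 2*((⅓)*7²)) + 1419/1612 = ((⅓)*49)*(1 + 2*((⅓)*49)) + 1419/1612 = 49*(1 + 2*(49/3))/3 + 1419/1612 = 49*(1 + 98/3)/3 + 1419/1612 = (49/3)*(101/3) + 1419/1612 = 4949/9 + 1419/1612 = 7990559/14508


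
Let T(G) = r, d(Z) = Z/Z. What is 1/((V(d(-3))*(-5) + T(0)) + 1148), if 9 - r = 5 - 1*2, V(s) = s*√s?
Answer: 1/1149 ≈ 0.00087032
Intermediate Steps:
d(Z) = 1
V(s) = s^(3/2)
r = 6 (r = 9 - (5 - 1*2) = 9 - (5 - 2) = 9 - 1*3 = 9 - 3 = 6)
T(G) = 6
1/((V(d(-3))*(-5) + T(0)) + 1148) = 1/((1^(3/2)*(-5) + 6) + 1148) = 1/((1*(-5) + 6) + 1148) = 1/((-5 + 6) + 1148) = 1/(1 + 1148) = 1/1149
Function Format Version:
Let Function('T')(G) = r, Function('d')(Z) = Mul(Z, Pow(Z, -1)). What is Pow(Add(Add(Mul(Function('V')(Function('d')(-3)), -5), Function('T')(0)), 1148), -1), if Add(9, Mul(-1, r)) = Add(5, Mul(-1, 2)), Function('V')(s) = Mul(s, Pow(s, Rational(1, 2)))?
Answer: Rational(1, 1149) ≈ 0.00087032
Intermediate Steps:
Function('d')(Z) = 1
Function('V')(s) = Pow(s, Rational(3, 2))
r = 6 (r = Add(9, Mul(-1, Add(5, Mul(-1, 2)))) = Add(9, Mul(-1, Add(5, -2))) = Add(9, Mul(-1, 3)) = Add(9, -3) = 6)
Function('T')(G) = 6
Pow(Add(Add(Mul(Function('V')(Function('d')(-3)), -5), Function('T')(0)), 1148), -1) = Pow(Add(Add(Mul(Pow(1, Rational(3, 2)), -5), 6), 1148), -1) = Pow(Add(Add(Mul(1, -5), 6), 1148), -1) = Pow(Add(Add(-5, 6), 1148), -1) = Pow(Add(1, 1148), -1) = Pow(1149, -1) = Rational(1, 1149)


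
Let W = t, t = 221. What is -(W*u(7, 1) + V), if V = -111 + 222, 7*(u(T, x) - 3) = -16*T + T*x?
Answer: 2541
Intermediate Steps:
u(T, x) = 3 - 16*T/7 + T*x/7 (u(T, x) = 3 + (-16*T + T*x)/7 = 3 + (-16*T/7 + T*x/7) = 3 - 16*T/7 + T*x/7)
V = 111
W = 221
-(W*u(7, 1) + V) = -(221*(3 - 16/7*7 + (1/7)*7*1) + 111) = -(221*(3 - 16 + 1) + 111) = -(221*(-12) + 111) = -(-2652 + 111) = -1*(-2541) = 2541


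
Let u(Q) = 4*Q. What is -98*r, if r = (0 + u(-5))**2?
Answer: -39200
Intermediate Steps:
r = 400 (r = (0 + 4*(-5))**2 = (0 - 20)**2 = (-20)**2 = 400)
-98*r = -98*400 = -39200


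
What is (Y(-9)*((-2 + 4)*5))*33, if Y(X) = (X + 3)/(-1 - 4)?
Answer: 396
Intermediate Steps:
Y(X) = -⅗ - X/5 (Y(X) = (3 + X)/(-5) = (3 + X)*(-⅕) = -⅗ - X/5)
(Y(-9)*((-2 + 4)*5))*33 = ((-⅗ - ⅕*(-9))*((-2 + 4)*5))*33 = ((-⅗ + 9/5)*(2*5))*33 = ((6/5)*10)*33 = 12*33 = 396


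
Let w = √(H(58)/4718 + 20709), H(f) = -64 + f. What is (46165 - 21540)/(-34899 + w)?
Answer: -675765332375/957690693877 - 98500*√7202694597/2873072081631 ≈ -0.70853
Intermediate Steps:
w = 4*√7202694597/2359 (w = √((-64 + 58)/4718 + 20709) = √(-6*1/4718 + 20709) = √(-3/2359 + 20709) = √(48852528/2359) = 4*√7202694597/2359 ≈ 143.91)
(46165 - 21540)/(-34899 + w) = (46165 - 21540)/(-34899 + 4*√7202694597/2359) = 24625/(-34899 + 4*√7202694597/2359)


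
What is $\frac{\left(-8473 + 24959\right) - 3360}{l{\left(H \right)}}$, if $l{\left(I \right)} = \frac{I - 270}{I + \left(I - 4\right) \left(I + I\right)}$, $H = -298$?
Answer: $- \frac{589665861}{142} \approx -4.1526 \cdot 10^{6}$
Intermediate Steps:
$l{\left(I \right)} = \frac{-270 + I}{I + 2 I \left(-4 + I\right)}$ ($l{\left(I \right)} = \frac{-270 + I}{I + \left(-4 + I\right) 2 I} = \frac{-270 + I}{I + 2 I \left(-4 + I\right)}$)
$\frac{\left(-8473 + 24959\right) - 3360}{l{\left(H \right)}} = \frac{\left(-8473 + 24959\right) - 3360}{\frac{1}{-298} \frac{1}{-7 + 2 \left(-298\right)} \left(-270 - 298\right)} = \frac{16486 - 3360}{\left(- \frac{1}{298}\right) \frac{1}{-7 - 596} \left(-568\right)} = \frac{13126}{\left(- \frac{1}{298}\right) \frac{1}{-603} \left(-568\right)} = \frac{13126}{\left(- \frac{1}{298}\right) \left(- \frac{1}{603}\right) \left(-568\right)} = \frac{13126}{- \frac{284}{89847}} = 13126 \left(- \frac{89847}{284}\right) = - \frac{589665861}{142}$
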